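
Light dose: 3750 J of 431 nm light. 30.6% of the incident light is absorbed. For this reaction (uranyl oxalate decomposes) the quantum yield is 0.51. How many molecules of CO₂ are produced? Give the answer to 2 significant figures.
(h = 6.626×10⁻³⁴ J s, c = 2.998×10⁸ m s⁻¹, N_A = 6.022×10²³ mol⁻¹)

1.3×10²¹ molecules

Photon energy at 431 nm: hc/λ = (6.626×10⁻³⁴)(2.998×10⁸)/(431×10⁻⁹) = 4.609×10⁻¹⁹ J.
Photons incident: 3750 / 4.609×10⁻¹⁹ = 8.136×10²¹, i.e. 8.136×10²¹/6.022×10²³ = 0.01351 mol.
Photons absorbed: 0.306 × 0.01351 = 0.004134 mol.
Product: Φ × n_abs = 0.51 × 0.004134 = 0.002108 mol.
As a count: 0.002108 × 6.022×10²³ = 1.3×10²¹.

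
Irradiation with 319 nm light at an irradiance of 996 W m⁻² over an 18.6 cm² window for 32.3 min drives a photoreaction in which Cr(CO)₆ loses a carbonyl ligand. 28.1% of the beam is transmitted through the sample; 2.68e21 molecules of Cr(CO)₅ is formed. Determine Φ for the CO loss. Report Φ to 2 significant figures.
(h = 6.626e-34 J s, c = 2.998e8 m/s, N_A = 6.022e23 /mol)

Product: 2.68e21 / 6.022e23 = 0.004450 mol.
Photon energy at 319 nm: hc/λ = (6.626e-34)(2.998e8)/(319e-9) = 6.227e-19 J.
Energy delivered: (996 W m⁻²)(18.6e-4 m²)(1938 s) = 3590 J.
Photons incident: 3590 / 6.227e-19 = 5.765e21, i.e. 5.765e21/6.022e23 = 0.009573 mol.
Fraction absorbed: 1 − 28.1/100 = 0.7190.
Photons absorbed: 0.7190 × 0.009573 = 0.006883 mol.
Φ = 0.004450 mol / 0.006883 mol photons = 0.65.

Φ = 0.65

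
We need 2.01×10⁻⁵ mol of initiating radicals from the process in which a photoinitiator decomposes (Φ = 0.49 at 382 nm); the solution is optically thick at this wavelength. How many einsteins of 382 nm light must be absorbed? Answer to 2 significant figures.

4.1×10⁻⁵ einstein

Photons that must be absorbed: 2.01×10⁻⁵ / 0.49 = 4.102×10⁻⁵ mol.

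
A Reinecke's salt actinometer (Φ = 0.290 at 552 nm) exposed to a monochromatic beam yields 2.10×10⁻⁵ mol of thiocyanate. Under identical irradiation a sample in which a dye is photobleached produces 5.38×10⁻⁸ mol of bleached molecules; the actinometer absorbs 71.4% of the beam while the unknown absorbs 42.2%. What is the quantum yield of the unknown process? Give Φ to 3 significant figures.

Φ = 0.00126

Photons absorbed by the actinometer: 2.10×10⁻⁵ / 0.290 = 7.241×10⁻⁵ mol.
Incident flux: 7.241×10⁻⁵ / 0.714 = 1.014×10⁻⁴ einstein.
Absorbed by unknown: 0.422 × 1.014×10⁻⁴ = 4.279×10⁻⁵ mol.
Φ(unknown) = 5.38×10⁻⁸ / 4.279×10⁻⁵ = 0.00126.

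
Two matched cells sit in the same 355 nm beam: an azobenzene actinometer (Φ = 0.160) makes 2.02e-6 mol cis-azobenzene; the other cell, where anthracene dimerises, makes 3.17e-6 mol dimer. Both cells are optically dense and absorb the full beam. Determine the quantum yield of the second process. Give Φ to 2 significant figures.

Photons absorbed by the actinometer: 2.02e-6 / 0.160 = 1.263e-5 mol.
Φ(unknown) = 3.17e-6 / 1.263e-5 = 0.25.

Φ = 0.25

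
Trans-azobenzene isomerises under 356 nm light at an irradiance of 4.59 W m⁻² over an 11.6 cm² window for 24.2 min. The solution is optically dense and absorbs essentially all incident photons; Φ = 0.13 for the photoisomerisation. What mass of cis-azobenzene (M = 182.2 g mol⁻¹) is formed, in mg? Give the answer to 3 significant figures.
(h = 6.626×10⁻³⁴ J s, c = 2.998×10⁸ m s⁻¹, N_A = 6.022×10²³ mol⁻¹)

0.545 mg

Photon energy at 356 nm: hc/λ = (6.626×10⁻³⁴)(2.998×10⁸)/(356×10⁻⁹) = 5.580×10⁻¹⁹ J.
Energy delivered: (4.59 W m⁻²)(11.6×10⁻⁴ m²)(1452 s) = 7.731 J.
Photons incident: 7.731 / 5.580×10⁻¹⁹ = 1.385×10¹⁹, i.e. 1.385×10¹⁹/6.022×10²³ = 2.300×10⁻⁵ mol.
Product: Φ × n_abs = 0.13 × 2.300×10⁻⁵ = 2.990×10⁻⁶ mol.
Mass: 2.990×10⁻⁶ × 182.2 = 5.448×10⁻⁴ g = 0.545 mg.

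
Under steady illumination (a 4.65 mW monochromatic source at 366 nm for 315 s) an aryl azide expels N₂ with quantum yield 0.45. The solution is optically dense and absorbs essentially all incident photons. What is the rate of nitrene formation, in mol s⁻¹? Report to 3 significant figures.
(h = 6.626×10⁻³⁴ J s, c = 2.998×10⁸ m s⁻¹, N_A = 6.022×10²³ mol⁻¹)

Photon energy at 366 nm: hc/λ = (6.626×10⁻³⁴)(2.998×10⁸)/(366×10⁻⁹) = 5.428×10⁻¹⁹ J.
Energy delivered: (4.65 mW)(315 s) = 1.465 J.
Photons incident: 1.465 / 5.428×10⁻¹⁹ = 2.699×10¹⁸, i.e. 2.699×10¹⁸/6.022×10²³ = 4.482×10⁻⁶ mol.
Product formed: 0.45 × 4.482×10⁻⁶ = 2.017×10⁻⁶ mol.
Rate: 2.017×10⁻⁶ / 315 s = 6.40×10⁻⁹ mol s⁻¹.

6.40×10⁻⁹ mol s⁻¹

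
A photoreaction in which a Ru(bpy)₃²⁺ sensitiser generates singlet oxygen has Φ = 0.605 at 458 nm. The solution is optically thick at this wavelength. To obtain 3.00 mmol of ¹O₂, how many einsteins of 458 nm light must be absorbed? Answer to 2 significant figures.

0.0050 einstein

Product: 3.00 mmol = 0.00300 mol.
Photons that must be absorbed: 0.00300 / 0.605 = 0.004959 mol.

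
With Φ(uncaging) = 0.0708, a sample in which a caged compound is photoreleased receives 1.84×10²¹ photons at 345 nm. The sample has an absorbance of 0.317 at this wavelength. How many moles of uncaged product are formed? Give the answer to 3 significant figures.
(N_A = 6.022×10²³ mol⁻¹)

Moles of photons: 1.84×10²¹ / 6.022×10²³ = 0.003055 mol.
Fraction absorbed: 1 − 10^(−0.317) = 0.5181.
Photons absorbed: 0.5181 × 0.003055 = 0.001583 mol.
Product: Φ × n_abs = 0.0708 × 0.001583 = 1.121×10⁻⁴ mol.

1.12×10⁻⁴ mol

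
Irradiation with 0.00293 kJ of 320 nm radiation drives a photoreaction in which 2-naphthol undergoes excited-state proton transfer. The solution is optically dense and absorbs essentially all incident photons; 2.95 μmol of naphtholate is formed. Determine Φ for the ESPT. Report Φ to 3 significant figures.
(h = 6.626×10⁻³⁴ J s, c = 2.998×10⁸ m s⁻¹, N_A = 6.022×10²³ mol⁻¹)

Φ = 0.376

Product: 2.95 μmol = 2.95×10⁻⁶ mol.
Photon energy at 320 nm: hc/λ = (6.626×10⁻³⁴)(2.998×10⁸)/(320×10⁻⁹) = 6.208×10⁻¹⁹ J.
Incident energy: 0.00293 kJ = 2.93 J.
Photons incident: 2.93 / 6.208×10⁻¹⁹ = 4.720×10¹⁸, i.e. 4.720×10¹⁸/6.022×10²³ = 7.838×10⁻⁶ mol.
Φ = 2.95×10⁻⁶ mol / 7.838×10⁻⁶ mol photons = 0.376.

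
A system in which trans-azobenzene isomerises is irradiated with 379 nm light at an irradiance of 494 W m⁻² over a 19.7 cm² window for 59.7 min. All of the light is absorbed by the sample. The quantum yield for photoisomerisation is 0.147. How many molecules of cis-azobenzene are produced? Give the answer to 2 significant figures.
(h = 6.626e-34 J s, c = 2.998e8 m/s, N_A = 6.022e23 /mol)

9.8e20 molecules

Photon energy at 379 nm: hc/λ = (6.626e-34)(2.998e8)/(379e-9) = 5.241e-19 J.
Energy delivered: (494 W m⁻²)(19.7e-4 m²)(3582 s) = 3486 J.
Photons incident: 3486 / 5.241e-19 = 6.651e21, i.e. 6.651e21/6.022e23 = 0.01104 mol.
Product: Φ × n_abs = 0.147 × 0.01104 = 0.001623 mol.
As a count: 0.001623 × 6.022e23 = 9.8e20.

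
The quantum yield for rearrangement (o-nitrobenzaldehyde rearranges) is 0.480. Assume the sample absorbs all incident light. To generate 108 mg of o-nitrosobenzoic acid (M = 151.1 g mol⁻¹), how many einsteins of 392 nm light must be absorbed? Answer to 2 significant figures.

Product: 108 mg / 151.1 g mol⁻¹ = 7.148×10⁻⁴ mol.
Photons that must be absorbed: 7.148×10⁻⁴ / 0.480 = 0.001489 mol.

0.0015 einstein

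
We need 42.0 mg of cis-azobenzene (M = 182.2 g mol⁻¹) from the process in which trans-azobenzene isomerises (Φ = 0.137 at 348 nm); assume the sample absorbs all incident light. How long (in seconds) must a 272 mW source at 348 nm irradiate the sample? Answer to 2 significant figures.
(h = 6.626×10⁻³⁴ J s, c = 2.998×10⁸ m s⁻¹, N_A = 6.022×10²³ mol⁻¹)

Product: 42.0 mg / 182.2 g mol⁻¹ = 2.305×10⁻⁴ mol.
Photons that must be absorbed: 2.305×10⁻⁴ / 0.137 = 0.001682 mol.
Photon energy: hc/λ = 5.708×10⁻¹⁹ J; per mole, 3.437×10⁵ J mol⁻¹.
Energy required: 0.001682 × 3.437×10⁵ = 578.1 J.
Time: 578.1 J / 0.272 W = 2100 s.

t ≈ 2100 s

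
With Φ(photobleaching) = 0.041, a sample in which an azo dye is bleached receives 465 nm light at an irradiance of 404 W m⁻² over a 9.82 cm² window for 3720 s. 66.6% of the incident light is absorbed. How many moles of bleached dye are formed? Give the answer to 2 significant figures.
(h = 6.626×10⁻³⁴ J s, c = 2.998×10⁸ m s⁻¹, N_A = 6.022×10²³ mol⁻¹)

1.6×10⁻⁴ mol

Photon energy at 465 nm: hc/λ = (6.626×10⁻³⁴)(2.998×10⁸)/(465×10⁻⁹) = 4.272×10⁻¹⁹ J.
Energy delivered: (404 W m⁻²)(9.82×10⁻⁴ m²)(3720 s) = 1476 J.
Photons incident: 1476 / 4.272×10⁻¹⁹ = 3.455×10²¹, i.e. 3.455×10²¹/6.022×10²³ = 0.005737 mol.
Photons absorbed: 0.666 × 0.005737 = 0.003821 mol.
Product: Φ × n_abs = 0.041 × 0.003821 = 1.567×10⁻⁴ mol.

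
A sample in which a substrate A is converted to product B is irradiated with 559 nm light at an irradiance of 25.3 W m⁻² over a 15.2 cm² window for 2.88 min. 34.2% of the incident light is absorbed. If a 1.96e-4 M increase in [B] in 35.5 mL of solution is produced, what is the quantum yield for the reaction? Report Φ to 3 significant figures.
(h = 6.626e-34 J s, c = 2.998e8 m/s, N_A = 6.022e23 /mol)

Φ = 0.655

Product: (1.96e-4 M)(0.0355 L) = 6.958e-6 mol.
Photon energy at 559 nm: hc/λ = (6.626e-34)(2.998e8)/(559e-9) = 3.554e-19 J.
Energy delivered: (25.3 W m⁻²)(15.2e-4 m²)(172.8 s) = 6.645 J.
Photons incident: 6.645 / 3.554e-19 = 1.870e19, i.e. 1.870e19/6.022e23 = 3.105e-5 mol.
Photons absorbed: 0.342 × 3.105e-5 = 1.062e-5 mol.
Φ = 6.958e-6 mol / 1.062e-5 mol photons = 0.655.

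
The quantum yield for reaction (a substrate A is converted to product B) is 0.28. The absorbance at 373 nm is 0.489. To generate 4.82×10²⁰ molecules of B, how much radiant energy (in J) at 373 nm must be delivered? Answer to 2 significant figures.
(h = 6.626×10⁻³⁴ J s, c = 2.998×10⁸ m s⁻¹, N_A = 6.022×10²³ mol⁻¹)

Product: 4.82×10²⁰ / 6.022×10²³ = 8.004×10⁻⁴ mol.
Photons that must be absorbed: 8.004×10⁻⁴ / 0.28 = 0.002859 mol.
Fraction absorbed: 1 − 10^(−0.489) = 0.6757.
Incident photons needed: 0.002859 / 0.6757 = 0.004231 mol.
Photon energy: hc/λ = 5.326×10⁻¹⁹ J; per mole, 3.207×10⁵ J mol⁻¹.
Energy required: 0.004231 × 3.207×10⁵ = 1400 J.

1400 J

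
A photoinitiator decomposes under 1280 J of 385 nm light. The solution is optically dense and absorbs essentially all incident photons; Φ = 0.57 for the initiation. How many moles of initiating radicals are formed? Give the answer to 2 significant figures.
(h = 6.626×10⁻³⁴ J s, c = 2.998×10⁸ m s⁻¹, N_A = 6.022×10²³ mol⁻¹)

0.0023 mol

Photon energy at 385 nm: hc/λ = (6.626×10⁻³⁴)(2.998×10⁸)/(385×10⁻⁹) = 5.160×10⁻¹⁹ J.
Photons incident: 1280 / 5.160×10⁻¹⁹ = 2.481×10²¹, i.e. 2.481×10²¹/6.022×10²³ = 0.004120 mol.
Product: Φ × n_abs = 0.57 × 0.004120 = 0.002348 mol.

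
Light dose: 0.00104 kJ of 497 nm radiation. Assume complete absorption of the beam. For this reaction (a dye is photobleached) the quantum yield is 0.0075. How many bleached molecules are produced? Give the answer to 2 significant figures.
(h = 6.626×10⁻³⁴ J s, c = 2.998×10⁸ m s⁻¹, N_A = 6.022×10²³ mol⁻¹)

Photon energy at 497 nm: hc/λ = (6.626×10⁻³⁴)(2.998×10⁸)/(497×10⁻⁹) = 3.997×10⁻¹⁹ J.
Incident energy: 0.00104 kJ = 1.04 J.
Photons incident: 1.04 / 3.997×10⁻¹⁹ = 2.602×10¹⁸, i.e. 2.602×10¹⁸/6.022×10²³ = 4.321×10⁻⁶ mol.
Product: Φ × n_abs = 0.0075 × 4.321×10⁻⁶ = 3.241×10⁻⁸ mol.
As a count: 3.241×10⁻⁸ × 6.022×10²³ = 2.0×10¹⁶.

2.0×10¹⁶ bleached molecules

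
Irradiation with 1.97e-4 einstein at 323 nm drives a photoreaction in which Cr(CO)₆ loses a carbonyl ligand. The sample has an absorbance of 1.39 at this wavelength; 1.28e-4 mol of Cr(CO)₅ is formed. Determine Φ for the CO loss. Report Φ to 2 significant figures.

Fraction absorbed: 1 − 10^(−1.39) = 0.9593.
Photons absorbed: 0.9593 × 1.97e-4 = 1.890e-4 mol.
Φ = 1.28e-4 mol / 1.890e-4 mol photons = 0.68.

Φ = 0.68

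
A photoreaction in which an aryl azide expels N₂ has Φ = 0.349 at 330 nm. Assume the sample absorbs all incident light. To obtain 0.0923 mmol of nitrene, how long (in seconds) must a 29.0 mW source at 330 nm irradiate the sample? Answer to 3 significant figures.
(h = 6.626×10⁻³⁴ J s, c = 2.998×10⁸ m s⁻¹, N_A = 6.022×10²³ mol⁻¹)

t ≈ 3310 s

Product: 0.0923 mmol = 9.23×10⁻⁵ mol.
Photons that must be absorbed: 9.23×10⁻⁵ / 0.349 = 2.645×10⁻⁴ mol.
Photon energy: hc/λ = 6.020×10⁻¹⁹ J; per mole, 3.625×10⁵ J mol⁻¹.
Energy required: 2.645×10⁻⁴ × 3.625×10⁵ = 95.88 J.
Time: 95.88 J / 0.029 W = 3310 s.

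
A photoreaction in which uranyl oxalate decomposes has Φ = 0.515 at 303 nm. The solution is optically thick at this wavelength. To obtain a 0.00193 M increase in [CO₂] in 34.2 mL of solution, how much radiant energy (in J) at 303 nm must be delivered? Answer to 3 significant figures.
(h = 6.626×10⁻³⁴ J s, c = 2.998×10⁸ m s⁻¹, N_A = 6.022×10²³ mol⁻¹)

Product: (0.00193 M)(0.0342 L) = 6.601×10⁻⁵ mol.
Photons that must be absorbed: 6.601×10⁻⁵ / 0.515 = 1.282×10⁻⁴ mol.
Photon energy: hc/λ = 6.556×10⁻¹⁹ J; per mole, 3.948×10⁵ J mol⁻¹.
Energy required: 1.282×10⁻⁴ × 3.948×10⁵ = 50.6 J.

50.6 J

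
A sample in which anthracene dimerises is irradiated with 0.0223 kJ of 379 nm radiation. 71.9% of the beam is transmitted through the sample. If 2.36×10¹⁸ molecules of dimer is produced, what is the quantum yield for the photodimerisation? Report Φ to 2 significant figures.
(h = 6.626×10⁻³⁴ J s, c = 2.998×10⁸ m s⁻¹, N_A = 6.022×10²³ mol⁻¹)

Product: 2.36×10¹⁸ / 6.022×10²³ = 3.919×10⁻⁶ mol.
Photon energy at 379 nm: hc/λ = (6.626×10⁻³⁴)(2.998×10⁸)/(379×10⁻⁹) = 5.241×10⁻¹⁹ J.
Incident energy: 0.0223 kJ = 22.3 J.
Photons incident: 22.3 / 5.241×10⁻¹⁹ = 4.255×10¹⁹, i.e. 4.255×10¹⁹/6.022×10²³ = 7.066×10⁻⁵ mol.
Fraction absorbed: 1 − 71.9/100 = 0.2810.
Photons absorbed: 0.2810 × 7.066×10⁻⁵ = 1.986×10⁻⁵ mol.
Φ = 3.919×10⁻⁶ mol / 1.986×10⁻⁵ mol photons = 0.20.

Φ = 0.20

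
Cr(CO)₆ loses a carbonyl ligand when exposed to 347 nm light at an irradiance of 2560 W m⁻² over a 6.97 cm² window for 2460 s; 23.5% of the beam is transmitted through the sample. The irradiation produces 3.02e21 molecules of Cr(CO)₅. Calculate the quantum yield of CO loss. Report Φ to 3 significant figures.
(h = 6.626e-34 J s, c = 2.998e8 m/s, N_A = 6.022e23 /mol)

Product: 3.02e21 / 6.022e23 = 0.005015 mol.
Photon energy at 347 nm: hc/λ = (6.626e-34)(2.998e8)/(347e-9) = 5.725e-19 J.
Energy delivered: (2560 W m⁻²)(6.97e-4 m²)(2460 s) = 4389 J.
Photons incident: 4389 / 5.725e-19 = 7.666e21, i.e. 7.666e21/6.022e23 = 0.01273 mol.
Fraction absorbed: 1 − 23.5/100 = 0.7650.
Photons absorbed: 0.7650 × 0.01273 = 0.009738 mol.
Φ = 0.005015 mol / 0.009738 mol photons = 0.515.

Φ = 0.515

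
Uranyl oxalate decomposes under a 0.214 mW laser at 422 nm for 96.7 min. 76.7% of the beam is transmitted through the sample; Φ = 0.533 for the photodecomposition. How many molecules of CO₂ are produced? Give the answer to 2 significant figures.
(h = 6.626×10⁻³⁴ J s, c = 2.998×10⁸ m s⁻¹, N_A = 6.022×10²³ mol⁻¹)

Photon energy at 422 nm: hc/λ = (6.626×10⁻³⁴)(2.998×10⁸)/(422×10⁻⁹) = 4.707×10⁻¹⁹ J.
Energy delivered: (0.214 mW)(5802 s) = 1.242 J.
Photons incident: 1.242 / 4.707×10⁻¹⁹ = 2.639×10¹⁸, i.e. 2.639×10¹⁸/6.022×10²³ = 4.382×10⁻⁶ mol.
Fraction absorbed: 1 − 76.7/100 = 0.2330.
Photons absorbed: 0.2330 × 4.382×10⁻⁶ = 1.021×10⁻⁶ mol.
Product: Φ × n_abs = 0.533 × 1.021×10⁻⁶ = 5.442×10⁻⁷ mol.
As a count: 5.442×10⁻⁷ × 6.022×10²³ = 3.3×10¹⁷.

3.3×10¹⁷ molecules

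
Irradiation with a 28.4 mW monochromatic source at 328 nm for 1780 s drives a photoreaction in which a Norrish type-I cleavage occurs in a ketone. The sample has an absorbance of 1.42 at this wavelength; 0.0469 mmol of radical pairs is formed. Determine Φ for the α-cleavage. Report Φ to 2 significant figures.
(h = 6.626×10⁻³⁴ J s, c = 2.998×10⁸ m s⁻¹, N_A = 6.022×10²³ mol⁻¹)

Product: 0.0469 mmol = 4.69×10⁻⁵ mol.
Photon energy at 328 nm: hc/λ = (6.626×10⁻³⁴)(2.998×10⁸)/(328×10⁻⁹) = 6.056×10⁻¹⁹ J.
Energy delivered: (28.4 mW)(1780 s) = 50.55 J.
Photons incident: 50.55 / 6.056×10⁻¹⁹ = 8.347×10¹⁹, i.e. 8.347×10¹⁹/6.022×10²³ = 1.386×10⁻⁴ mol.
Fraction absorbed: 1 − 10^(−1.42) = 0.9620.
Photons absorbed: 0.9620 × 1.386×10⁻⁴ = 1.333×10⁻⁴ mol.
Φ = 4.69×10⁻⁵ mol / 1.333×10⁻⁴ mol photons = 0.35.

Φ = 0.35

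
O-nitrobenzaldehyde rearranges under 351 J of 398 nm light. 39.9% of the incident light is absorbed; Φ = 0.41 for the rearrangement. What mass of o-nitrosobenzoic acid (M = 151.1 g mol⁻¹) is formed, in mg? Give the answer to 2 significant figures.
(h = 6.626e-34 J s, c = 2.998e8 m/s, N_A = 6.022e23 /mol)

29 mg

Photon energy at 398 nm: hc/λ = (6.626e-34)(2.998e8)/(398e-9) = 4.991e-19 J.
Photons incident: 351 / 4.991e-19 = 7.033e20, i.e. 7.033e20/6.022e23 = 0.001168 mol.
Photons absorbed: 0.399 × 0.001168 = 4.660e-4 mol.
Product: Φ × n_abs = 0.41 × 4.660e-4 = 1.911e-4 mol.
Mass: 1.911e-4 × 151.1 = 0.02888 g = 29 mg.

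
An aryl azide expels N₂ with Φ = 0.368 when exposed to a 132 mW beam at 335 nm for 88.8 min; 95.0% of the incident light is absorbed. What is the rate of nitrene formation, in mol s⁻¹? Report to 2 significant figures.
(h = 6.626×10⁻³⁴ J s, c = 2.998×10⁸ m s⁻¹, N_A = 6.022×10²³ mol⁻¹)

Photon energy at 335 nm: hc/λ = (6.626×10⁻³⁴)(2.998×10⁸)/(335×10⁻⁹) = 5.930×10⁻¹⁹ J.
Energy delivered: (132 mW)(5328 s) = 703.3 J.
Photons incident: 703.3 / 5.930×10⁻¹⁹ = 1.186×10²¹, i.e. 1.186×10²¹/6.022×10²³ = 0.001969 mol.
Photons absorbed: 0.950 × 0.001969 = 0.001871 mol.
Product formed: 0.368 × 0.001871 = 6.885×10⁻⁴ mol.
Rate: 6.885×10⁻⁴ / 5328 s = 1.3×10⁻⁷ mol s⁻¹.

1.3×10⁻⁷ mol s⁻¹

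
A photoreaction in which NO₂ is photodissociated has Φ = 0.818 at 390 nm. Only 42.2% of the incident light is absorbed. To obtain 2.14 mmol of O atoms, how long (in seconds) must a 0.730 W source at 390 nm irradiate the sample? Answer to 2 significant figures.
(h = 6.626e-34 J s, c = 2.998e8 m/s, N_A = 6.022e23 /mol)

t ≈ 2600 s

Product: 2.14 mmol = 0.00214 mol.
Photons that must be absorbed: 0.00214 / 0.818 = 0.002616 mol.
Incident photons needed: 0.002616 / 0.422 = 0.006199 mol.
Photon energy: hc/λ = 5.094e-19 J; per mole, 3.068e5 J mol⁻¹.
Energy required: 0.006199 × 3.068e5 = 1902 J.
Time: 1902 J / 0.73 W = 2600 s.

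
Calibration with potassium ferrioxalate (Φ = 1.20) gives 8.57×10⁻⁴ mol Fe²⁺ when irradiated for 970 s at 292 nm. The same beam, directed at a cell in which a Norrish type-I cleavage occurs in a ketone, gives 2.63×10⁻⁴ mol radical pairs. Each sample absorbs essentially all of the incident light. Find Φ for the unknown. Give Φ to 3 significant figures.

Photons absorbed by the actinometer: 8.57×10⁻⁴ / 1.20 = 7.142×10⁻⁴ mol.
Φ(unknown) = 2.63×10⁻⁴ / 7.142×10⁻⁴ = 0.368.

Φ = 0.368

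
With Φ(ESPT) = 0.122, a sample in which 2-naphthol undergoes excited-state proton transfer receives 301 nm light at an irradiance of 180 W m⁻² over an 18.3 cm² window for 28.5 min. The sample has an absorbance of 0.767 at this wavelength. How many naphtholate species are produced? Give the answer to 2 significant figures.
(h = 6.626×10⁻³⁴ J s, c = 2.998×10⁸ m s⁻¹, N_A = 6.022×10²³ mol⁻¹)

Photon energy at 301 nm: hc/λ = (6.626×10⁻³⁴)(2.998×10⁸)/(301×10⁻⁹) = 6.600×10⁻¹⁹ J.
Energy delivered: (180 W m⁻²)(18.3×10⁻⁴ m²)(1710 s) = 563.3 J.
Photons incident: 563.3 / 6.600×10⁻¹⁹ = 8.535×10²⁰, i.e. 8.535×10²⁰/6.022×10²³ = 0.001417 mol.
Fraction absorbed: 1 − 10^(−0.767) = 0.8290.
Photons absorbed: 0.8290 × 0.001417 = 0.001175 mol.
Product: Φ × n_abs = 0.122 × 0.001175 = 1.434×10⁻⁴ mol.
As a count: 1.434×10⁻⁴ × 6.022×10²³ = 8.6×10¹⁹.

8.6×10¹⁹ species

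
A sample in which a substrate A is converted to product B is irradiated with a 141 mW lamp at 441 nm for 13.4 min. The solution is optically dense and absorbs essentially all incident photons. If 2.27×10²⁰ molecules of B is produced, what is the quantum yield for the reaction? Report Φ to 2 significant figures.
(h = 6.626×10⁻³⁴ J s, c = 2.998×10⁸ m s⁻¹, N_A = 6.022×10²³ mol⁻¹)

Product: 2.27×10²⁰ / 6.022×10²³ = 3.770×10⁻⁴ mol.
Photon energy at 441 nm: hc/λ = (6.626×10⁻³⁴)(2.998×10⁸)/(441×10⁻⁹) = 4.504×10⁻¹⁹ J.
Energy delivered: (141 mW)(804 s) = 113.4 J.
Photons incident: 113.4 / 4.504×10⁻¹⁹ = 2.518×10²⁰, i.e. 2.518×10²⁰/6.022×10²³ = 4.181×10⁻⁴ mol.
Φ = 3.770×10⁻⁴ mol / 4.181×10⁻⁴ mol photons = 0.90.

Φ = 0.90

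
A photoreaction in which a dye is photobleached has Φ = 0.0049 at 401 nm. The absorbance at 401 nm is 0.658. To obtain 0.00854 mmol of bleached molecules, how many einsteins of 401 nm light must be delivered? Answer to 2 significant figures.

0.0022 einstein

Product: 0.00854 mmol = 8.54×10⁻⁶ mol.
Photons that must be absorbed: 8.54×10⁻⁶ / 0.0049 = 0.001743 mol.
Fraction absorbed: 1 − 10^(−0.658) = 0.7802.
Incident photons needed: 0.001743 / 0.7802 = 0.002234 mol.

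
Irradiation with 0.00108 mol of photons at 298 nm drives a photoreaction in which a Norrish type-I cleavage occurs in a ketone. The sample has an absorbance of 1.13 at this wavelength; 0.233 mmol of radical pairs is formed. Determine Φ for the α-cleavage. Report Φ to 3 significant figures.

Product: 0.233 mmol = 2.33e-4 mol.
Fraction absorbed: 1 − 10^(−1.13) = 0.9259.
Photons absorbed: 0.9259 × 0.00108 = 0.001000 mol.
Φ = 2.33e-4 mol / 0.001000 mol photons = 0.233.

Φ = 0.233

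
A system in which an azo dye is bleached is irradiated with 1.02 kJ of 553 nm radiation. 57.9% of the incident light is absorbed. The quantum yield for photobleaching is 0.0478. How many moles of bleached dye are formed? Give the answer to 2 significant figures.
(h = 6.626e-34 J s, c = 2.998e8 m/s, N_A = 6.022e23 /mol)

1.3e-4 mol

Photon energy at 553 nm: hc/λ = (6.626e-34)(2.998e8)/(553e-9) = 3.592e-19 J.
Incident energy: 1.02 kJ = 1020 J.
Photons incident: 1020 / 3.592e-19 = 2.840e21, i.e. 2.840e21/6.022e23 = 0.004716 mol.
Photons absorbed: 0.579 × 0.004716 = 0.002731 mol.
Product: Φ × n_abs = 0.0478 × 0.002731 = 1.305e-4 mol.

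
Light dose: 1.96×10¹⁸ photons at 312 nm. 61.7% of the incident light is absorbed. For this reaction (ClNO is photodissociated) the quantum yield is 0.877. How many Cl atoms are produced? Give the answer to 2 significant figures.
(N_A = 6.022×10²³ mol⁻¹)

Moles of photons: 1.96×10¹⁸ / 6.022×10²³ = 3.255×10⁻⁶ mol.
Photons absorbed: 0.617 × 3.255×10⁻⁶ = 2.008×10⁻⁶ mol.
Product: Φ × n_abs = 0.877 × 2.008×10⁻⁶ = 1.761×10⁻⁶ mol.
As a count: 1.761×10⁻⁶ × 6.022×10²³ = 1.1×10¹⁸.

1.1×10¹⁸ atoms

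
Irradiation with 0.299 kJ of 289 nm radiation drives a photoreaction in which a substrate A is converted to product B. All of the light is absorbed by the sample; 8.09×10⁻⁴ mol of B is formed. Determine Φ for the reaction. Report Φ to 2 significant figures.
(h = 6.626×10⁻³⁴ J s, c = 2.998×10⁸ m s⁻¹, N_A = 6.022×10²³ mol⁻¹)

Photon energy at 289 nm: hc/λ = (6.626×10⁻³⁴)(2.998×10⁸)/(289×10⁻⁹) = 6.874×10⁻¹⁹ J.
Incident energy: 0.299 kJ = 299 J.
Photons incident: 299 / 6.874×10⁻¹⁹ = 4.350×10²⁰, i.e. 4.350×10²⁰/6.022×10²³ = 7.224×10⁻⁴ mol.
Φ = 8.09×10⁻⁴ mol / 7.224×10⁻⁴ mol photons = 1.1.

Φ = 1.1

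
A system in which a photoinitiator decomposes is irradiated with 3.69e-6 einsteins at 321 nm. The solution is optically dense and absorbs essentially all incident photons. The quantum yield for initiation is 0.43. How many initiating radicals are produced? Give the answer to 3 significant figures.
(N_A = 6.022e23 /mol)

Product: Φ × n_abs = 0.43 × 3.69e-6 = 1.587e-6 mol.
As a count: 1.587e-6 × 6.022e23 = 9.56e17.

9.56e17 initiating radicals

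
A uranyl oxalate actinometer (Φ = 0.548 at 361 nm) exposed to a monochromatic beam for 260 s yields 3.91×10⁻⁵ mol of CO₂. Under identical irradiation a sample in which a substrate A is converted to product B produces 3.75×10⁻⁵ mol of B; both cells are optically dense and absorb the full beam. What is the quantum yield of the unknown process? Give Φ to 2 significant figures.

Φ = 0.53

Photons absorbed by the actinometer: 3.91×10⁻⁵ / 0.548 = 7.135×10⁻⁵ mol.
Φ(unknown) = 3.75×10⁻⁵ / 7.135×10⁻⁵ = 0.53.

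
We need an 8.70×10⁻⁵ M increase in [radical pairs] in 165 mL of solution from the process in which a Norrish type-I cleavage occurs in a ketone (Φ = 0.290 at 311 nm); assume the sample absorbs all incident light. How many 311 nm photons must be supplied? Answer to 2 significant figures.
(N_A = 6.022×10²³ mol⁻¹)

Product: (8.70×10⁻⁵ M)(0.165 L) = 1.436×10⁻⁵ mol.
Photons that must be absorbed: 1.436×10⁻⁵ / 0.290 = 4.952×10⁻⁵ mol.
Photon count: 4.952×10⁻⁵ × 6.022×10²³ = 3.0×10¹⁹.

3.0×10¹⁹ photons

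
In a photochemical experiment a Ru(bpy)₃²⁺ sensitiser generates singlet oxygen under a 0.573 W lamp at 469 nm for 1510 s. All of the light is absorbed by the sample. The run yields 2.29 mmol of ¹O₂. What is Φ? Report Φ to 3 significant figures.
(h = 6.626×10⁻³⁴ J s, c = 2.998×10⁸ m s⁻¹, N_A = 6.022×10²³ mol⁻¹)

Φ = 0.675

Product: 2.29 mmol = 0.00229 mol.
Photon energy at 469 nm: hc/λ = (6.626×10⁻³⁴)(2.998×10⁸)/(469×10⁻⁹) = 4.236×10⁻¹⁹ J.
Energy delivered: (0.573 W)(1510 s) = 865.2 J.
Photons incident: 865.2 / 4.236×10⁻¹⁹ = 2.042×10²¹, i.e. 2.042×10²¹/6.022×10²³ = 0.003391 mol.
Φ = 0.00229 mol / 0.003391 mol photons = 0.675.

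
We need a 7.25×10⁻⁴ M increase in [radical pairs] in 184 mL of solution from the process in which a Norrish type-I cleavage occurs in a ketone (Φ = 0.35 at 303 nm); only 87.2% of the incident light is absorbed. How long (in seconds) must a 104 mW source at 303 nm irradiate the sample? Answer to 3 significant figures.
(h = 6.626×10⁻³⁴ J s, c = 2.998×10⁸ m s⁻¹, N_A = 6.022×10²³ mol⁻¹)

Product: (7.25×10⁻⁴ M)(0.184 L) = 1.334×10⁻⁴ mol.
Photons that must be absorbed: 1.334×10⁻⁴ / 0.35 = 3.811×10⁻⁴ mol.
Incident photons needed: 3.811×10⁻⁴ / 0.872 = 4.370×10⁻⁴ mol.
Photon energy: hc/λ = 6.556×10⁻¹⁹ J; per mole, 3.948×10⁵ J mol⁻¹.
Energy required: 4.370×10⁻⁴ × 3.948×10⁵ = 172.5 J.
Time: 172.5 J / 0.104 W = 1660 s.

t ≈ 1660 s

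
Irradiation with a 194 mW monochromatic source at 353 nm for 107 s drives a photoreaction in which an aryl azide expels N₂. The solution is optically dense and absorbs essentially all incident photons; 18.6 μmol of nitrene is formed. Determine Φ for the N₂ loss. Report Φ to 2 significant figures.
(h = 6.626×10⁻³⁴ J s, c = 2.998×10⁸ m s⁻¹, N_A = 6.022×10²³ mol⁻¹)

Product: 18.6 μmol = 1.86×10⁻⁵ mol.
Photon energy at 353 nm: hc/λ = (6.626×10⁻³⁴)(2.998×10⁸)/(353×10⁻⁹) = 5.627×10⁻¹⁹ J.
Energy delivered: (194 mW)(107 s) = 20.76 J.
Photons incident: 20.76 / 5.627×10⁻¹⁹ = 3.689×10¹⁹, i.e. 3.689×10¹⁹/6.022×10²³ = 6.126×10⁻⁵ mol.
Φ = 1.86×10⁻⁵ mol / 6.126×10⁻⁵ mol photons = 0.30.

Φ = 0.30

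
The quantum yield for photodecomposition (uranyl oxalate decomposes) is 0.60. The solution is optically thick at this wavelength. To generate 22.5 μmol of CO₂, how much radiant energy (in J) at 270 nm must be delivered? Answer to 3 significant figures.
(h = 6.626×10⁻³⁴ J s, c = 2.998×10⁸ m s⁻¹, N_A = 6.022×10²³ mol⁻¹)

Product: 22.5 μmol = 2.25×10⁻⁵ mol.
Photons that must be absorbed: 2.25×10⁻⁵ / 0.60 = 3.750×10⁻⁵ mol.
Photon energy: hc/λ = 7.357×10⁻¹⁹ J; per mole, 4.430×10⁵ J mol⁻¹.
Energy required: 3.750×10⁻⁵ × 4.430×10⁵ = 16.6 J.

16.6 J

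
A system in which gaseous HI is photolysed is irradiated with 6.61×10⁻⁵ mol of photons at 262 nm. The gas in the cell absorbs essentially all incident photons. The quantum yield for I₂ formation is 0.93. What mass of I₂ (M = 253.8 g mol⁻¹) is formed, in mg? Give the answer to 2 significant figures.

16 mg

Product: Φ × n_abs = 0.93 × 6.61×10⁻⁵ = 6.147×10⁻⁵ mol.
Mass: 6.147×10⁻⁵ × 253.8 = 0.01560 g = 16 mg.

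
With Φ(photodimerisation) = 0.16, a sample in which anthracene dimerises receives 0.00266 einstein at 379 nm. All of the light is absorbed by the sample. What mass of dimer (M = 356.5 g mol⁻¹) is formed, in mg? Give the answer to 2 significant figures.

150 mg

Product: Φ × n_abs = 0.16 × 0.00266 = 4.256e-4 mol.
Mass: 4.256e-4 × 356.5 = 0.1517 g = 150 mg.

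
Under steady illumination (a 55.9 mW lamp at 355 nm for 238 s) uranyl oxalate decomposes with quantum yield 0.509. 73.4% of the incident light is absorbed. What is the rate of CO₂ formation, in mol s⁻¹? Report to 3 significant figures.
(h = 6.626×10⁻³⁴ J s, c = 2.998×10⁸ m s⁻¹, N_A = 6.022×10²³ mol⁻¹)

6.20×10⁻⁸ mol s⁻¹

Photon energy at 355 nm: hc/λ = (6.626×10⁻³⁴)(2.998×10⁸)/(355×10⁻⁹) = 5.596×10⁻¹⁹ J.
Energy delivered: (55.9 mW)(238 s) = 13.30 J.
Photons incident: 13.30 / 5.596×10⁻¹⁹ = 2.377×10¹⁹, i.e. 2.377×10¹⁹/6.022×10²³ = 3.947×10⁻⁵ mol.
Photons absorbed: 0.734 × 3.947×10⁻⁵ = 2.897×10⁻⁵ mol.
Product formed: 0.509 × 2.897×10⁻⁵ = 1.475×10⁻⁵ mol.
Rate: 1.475×10⁻⁵ / 238 s = 6.20×10⁻⁸ mol s⁻¹.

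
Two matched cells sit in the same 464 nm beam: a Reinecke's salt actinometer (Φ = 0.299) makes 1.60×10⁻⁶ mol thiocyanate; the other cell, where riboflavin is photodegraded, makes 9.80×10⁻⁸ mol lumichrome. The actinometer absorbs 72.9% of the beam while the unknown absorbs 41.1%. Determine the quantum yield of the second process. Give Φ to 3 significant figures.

Photons absorbed by the actinometer: 1.60×10⁻⁶ / 0.299 = 5.351×10⁻⁶ mol.
Incident flux: 5.351×10⁻⁶ / 0.729 = 7.340×10⁻⁶ einstein.
Absorbed by unknown: 0.411 × 7.340×10⁻⁶ = 3.017×10⁻⁶ mol.
Φ(unknown) = 9.80×10⁻⁸ / 3.017×10⁻⁶ = 0.0325.

Φ = 0.0325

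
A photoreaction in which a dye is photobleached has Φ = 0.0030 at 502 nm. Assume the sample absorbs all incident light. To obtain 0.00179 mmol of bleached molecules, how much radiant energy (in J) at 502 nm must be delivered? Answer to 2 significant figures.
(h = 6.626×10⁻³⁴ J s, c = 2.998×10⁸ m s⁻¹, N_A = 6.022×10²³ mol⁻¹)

140 J

Product: 0.00179 mmol = 1.79×10⁻⁶ mol.
Photons that must be absorbed: 1.79×10⁻⁶ / 0.0030 = 5.967×10⁻⁴ mol.
Photon energy: hc/λ = 3.957×10⁻¹⁹ J; per mole, 2.383×10⁵ J mol⁻¹.
Energy required: 5.967×10⁻⁴ × 2.383×10⁵ = 140 J.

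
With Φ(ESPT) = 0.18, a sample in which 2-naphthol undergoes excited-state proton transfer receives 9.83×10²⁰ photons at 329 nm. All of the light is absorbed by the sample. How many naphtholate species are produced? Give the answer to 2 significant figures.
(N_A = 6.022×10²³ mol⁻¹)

Moles of photons: 9.83×10²⁰ / 6.022×10²³ = 0.001632 mol.
Product: Φ × n_abs = 0.18 × 0.001632 = 2.938×10⁻⁴ mol.
As a count: 2.938×10⁻⁴ × 6.022×10²³ = 1.8×10²⁰.

1.8×10²⁰ species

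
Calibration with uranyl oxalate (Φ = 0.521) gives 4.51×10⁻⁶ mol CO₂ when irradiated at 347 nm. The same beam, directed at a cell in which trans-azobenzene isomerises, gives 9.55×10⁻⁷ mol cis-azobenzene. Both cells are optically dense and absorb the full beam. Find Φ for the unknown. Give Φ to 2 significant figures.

Photons absorbed by the actinometer: 4.51×10⁻⁶ / 0.521 = 8.656×10⁻⁶ mol.
Φ(unknown) = 9.55×10⁻⁷ / 8.656×10⁻⁶ = 0.11.

Φ = 0.11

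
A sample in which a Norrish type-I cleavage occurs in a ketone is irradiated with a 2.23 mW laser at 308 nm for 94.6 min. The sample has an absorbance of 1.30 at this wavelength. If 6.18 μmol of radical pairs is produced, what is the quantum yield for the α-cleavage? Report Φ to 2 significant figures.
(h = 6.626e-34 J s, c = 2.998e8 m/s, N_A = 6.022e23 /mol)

Product: 6.18 μmol = 6.18e-6 mol.
Photon energy at 308 nm: hc/λ = (6.626e-34)(2.998e8)/(308e-9) = 6.450e-19 J.
Energy delivered: (2.23 mW)(5676 s) = 12.66 J.
Photons incident: 12.66 / 6.450e-19 = 1.963e19, i.e. 1.963e19/6.022e23 = 3.260e-5 mol.
Fraction absorbed: 1 − 10^(−1.30) = 0.9499.
Photons absorbed: 0.9499 × 3.260e-5 = 3.097e-5 mol.
Φ = 6.18e-6 mol / 3.097e-5 mol photons = 0.20.

Φ = 0.20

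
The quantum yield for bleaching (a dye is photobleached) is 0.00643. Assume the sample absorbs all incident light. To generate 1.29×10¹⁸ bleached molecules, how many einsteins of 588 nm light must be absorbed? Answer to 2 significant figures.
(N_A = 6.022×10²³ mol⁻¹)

Product: 1.29×10¹⁸ / 6.022×10²³ = 2.142×10⁻⁶ mol.
Photons that must be absorbed: 2.142×10⁻⁶ / 0.00643 = 3.331×10⁻⁴ mol.

3.3×10⁻⁴ einstein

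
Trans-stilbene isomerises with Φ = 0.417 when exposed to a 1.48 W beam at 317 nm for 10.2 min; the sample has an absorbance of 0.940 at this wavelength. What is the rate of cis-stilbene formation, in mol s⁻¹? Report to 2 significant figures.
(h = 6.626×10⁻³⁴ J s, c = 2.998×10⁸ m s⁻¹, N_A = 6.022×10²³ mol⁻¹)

1.4×10⁻⁶ mol s⁻¹

Photon energy at 317 nm: hc/λ = (6.626×10⁻³⁴)(2.998×10⁸)/(317×10⁻⁹) = 6.266×10⁻¹⁹ J.
Energy delivered: (1.48 W)(612 s) = 905.8 J.
Photons incident: 905.8 / 6.266×10⁻¹⁹ = 1.446×10²¹, i.e. 1.446×10²¹/6.022×10²³ = 0.002401 mol.
Fraction absorbed: 1 − 10^(−0.940) = 0.8852.
Photons absorbed: 0.8852 × 0.002401 = 0.002125 mol.
Product formed: 0.417 × 0.002125 = 8.861×10⁻⁴ mol.
Rate: 8.861×10⁻⁴ / 612 s = 1.4×10⁻⁶ mol s⁻¹.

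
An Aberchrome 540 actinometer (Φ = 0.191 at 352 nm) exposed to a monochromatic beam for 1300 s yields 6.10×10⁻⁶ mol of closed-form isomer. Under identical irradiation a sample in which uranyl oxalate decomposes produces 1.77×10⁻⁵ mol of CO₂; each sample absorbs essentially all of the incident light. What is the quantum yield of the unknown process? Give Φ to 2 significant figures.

Photons absorbed by the actinometer: 6.10×10⁻⁶ / 0.191 = 3.194×10⁻⁵ mol.
Φ(unknown) = 1.77×10⁻⁵ / 3.194×10⁻⁵ = 0.55.

Φ = 0.55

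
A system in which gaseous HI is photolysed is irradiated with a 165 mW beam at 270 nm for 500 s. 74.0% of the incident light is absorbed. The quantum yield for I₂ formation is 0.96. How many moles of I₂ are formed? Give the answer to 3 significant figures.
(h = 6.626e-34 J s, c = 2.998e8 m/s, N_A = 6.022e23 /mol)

Photon energy at 270 nm: hc/λ = (6.626e-34)(2.998e8)/(270e-9) = 7.357e-19 J.
Energy delivered: (165 mW)(500 s) = 82.50 J.
Photons incident: 82.50 / 7.357e-19 = 1.121e20, i.e. 1.121e20/6.022e23 = 1.862e-4 mol.
Photons absorbed: 0.740 × 1.862e-4 = 1.378e-4 mol.
Product: Φ × n_abs = 0.96 × 1.378e-4 = 1.323e-4 mol.

1.32e-4 mol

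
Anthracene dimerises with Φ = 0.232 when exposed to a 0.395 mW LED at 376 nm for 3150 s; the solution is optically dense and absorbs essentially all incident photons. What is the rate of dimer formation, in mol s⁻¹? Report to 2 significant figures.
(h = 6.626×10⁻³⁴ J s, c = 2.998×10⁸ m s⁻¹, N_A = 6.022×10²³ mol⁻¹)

2.9×10⁻¹⁰ mol s⁻¹

Photon energy at 376 nm: hc/λ = (6.626×10⁻³⁴)(2.998×10⁸)/(376×10⁻⁹) = 5.283×10⁻¹⁹ J.
Energy delivered: (0.395 mW)(3150 s) = 1.244 J.
Photons incident: 1.244 / 5.283×10⁻¹⁹ = 2.355×10¹⁸, i.e. 2.355×10¹⁸/6.022×10²³ = 3.911×10⁻⁶ mol.
Product formed: 0.232 × 3.911×10⁻⁶ = 9.074×10⁻⁷ mol.
Rate: 9.074×10⁻⁷ / 3150 s = 2.9×10⁻¹⁰ mol s⁻¹.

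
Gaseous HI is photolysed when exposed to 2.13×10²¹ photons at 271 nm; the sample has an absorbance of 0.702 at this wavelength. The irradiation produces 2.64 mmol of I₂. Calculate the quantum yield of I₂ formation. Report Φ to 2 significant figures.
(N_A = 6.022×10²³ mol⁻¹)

Φ = 0.93

Product: 2.64 mmol = 0.00264 mol.
Moles of photons: 2.13×10²¹ / 6.022×10²³ = 0.003537 mol.
Fraction absorbed: 1 − 10^(−0.702) = 0.8014.
Photons absorbed: 0.8014 × 0.003537 = 0.002835 mol.
Φ = 0.00264 mol / 0.002835 mol photons = 0.93.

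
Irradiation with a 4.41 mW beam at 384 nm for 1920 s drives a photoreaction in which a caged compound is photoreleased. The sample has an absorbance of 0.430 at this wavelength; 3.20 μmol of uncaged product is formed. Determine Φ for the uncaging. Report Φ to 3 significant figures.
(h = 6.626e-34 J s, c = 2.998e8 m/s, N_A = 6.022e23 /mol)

Φ = 0.187

Product: 3.20 μmol = 3.20e-6 mol.
Photon energy at 384 nm: hc/λ = (6.626e-34)(2.998e8)/(384e-9) = 5.173e-19 J.
Energy delivered: (4.41 mW)(1920 s) = 8.467 J.
Photons incident: 8.467 / 5.173e-19 = 1.637e19, i.e. 1.637e19/6.022e23 = 2.718e-5 mol.
Fraction absorbed: 1 − 10^(−0.430) = 0.6285.
Photons absorbed: 0.6285 × 2.718e-5 = 1.708e-5 mol.
Φ = 3.20e-6 mol / 1.708e-5 mol photons = 0.187.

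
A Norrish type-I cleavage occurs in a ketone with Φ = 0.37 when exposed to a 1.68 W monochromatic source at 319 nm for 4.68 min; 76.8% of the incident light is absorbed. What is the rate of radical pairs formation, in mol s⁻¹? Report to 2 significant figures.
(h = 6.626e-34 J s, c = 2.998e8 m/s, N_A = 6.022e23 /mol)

1.3e-6 mol s⁻¹

Photon energy at 319 nm: hc/λ = (6.626e-34)(2.998e8)/(319e-9) = 6.227e-19 J.
Energy delivered: (1.68 W)(280.8 s) = 471.7 J.
Photons incident: 471.7 / 6.227e-19 = 7.575e20, i.e. 7.575e20/6.022e23 = 0.001258 mol.
Photons absorbed: 0.768 × 0.001258 = 9.661e-4 mol.
Product formed: 0.37 × 9.661e-4 = 3.575e-4 mol.
Rate: 3.575e-4 / 280.8 s = 1.3e-6 mol s⁻¹.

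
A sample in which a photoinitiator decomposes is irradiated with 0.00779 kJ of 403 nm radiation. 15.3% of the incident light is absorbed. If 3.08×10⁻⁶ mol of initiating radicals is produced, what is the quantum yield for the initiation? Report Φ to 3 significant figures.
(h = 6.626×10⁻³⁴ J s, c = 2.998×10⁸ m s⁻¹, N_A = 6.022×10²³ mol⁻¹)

Φ = 0.767

Photon energy at 403 nm: hc/λ = (6.626×10⁻³⁴)(2.998×10⁸)/(403×10⁻⁹) = 4.929×10⁻¹⁹ J.
Incident energy: 0.00779 kJ = 7.79 J.
Photons incident: 7.79 / 4.929×10⁻¹⁹ = 1.580×10¹⁹, i.e. 1.580×10¹⁹/6.022×10²³ = 2.624×10⁻⁵ mol.
Photons absorbed: 0.153 × 2.624×10⁻⁵ = 4.015×10⁻⁶ mol.
Φ = 3.08×10⁻⁶ mol / 4.015×10⁻⁶ mol photons = 0.767.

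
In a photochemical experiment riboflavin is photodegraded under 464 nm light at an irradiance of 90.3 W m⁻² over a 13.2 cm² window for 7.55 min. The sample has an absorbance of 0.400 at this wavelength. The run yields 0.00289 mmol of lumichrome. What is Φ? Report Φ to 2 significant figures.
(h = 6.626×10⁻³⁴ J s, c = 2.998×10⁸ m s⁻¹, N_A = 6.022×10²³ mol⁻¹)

Φ = 0.023

Product: 0.00289 mmol = 2.89×10⁻⁶ mol.
Photon energy at 464 nm: hc/λ = (6.626×10⁻³⁴)(2.998×10⁸)/(464×10⁻⁹) = 4.281×10⁻¹⁹ J.
Energy delivered: (90.3 W m⁻²)(13.2×10⁻⁴ m²)(453 s) = 54.00 J.
Photons incident: 54.00 / 4.281×10⁻¹⁹ = 1.261×10²⁰, i.e. 1.261×10²⁰/6.022×10²³ = 2.094×10⁻⁴ mol.
Fraction absorbed: 1 − 10^(−0.400) = 0.6019.
Photons absorbed: 0.6019 × 2.094×10⁻⁴ = 1.260×10⁻⁴ mol.
Φ = 2.89×10⁻⁶ mol / 1.260×10⁻⁴ mol photons = 0.023.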